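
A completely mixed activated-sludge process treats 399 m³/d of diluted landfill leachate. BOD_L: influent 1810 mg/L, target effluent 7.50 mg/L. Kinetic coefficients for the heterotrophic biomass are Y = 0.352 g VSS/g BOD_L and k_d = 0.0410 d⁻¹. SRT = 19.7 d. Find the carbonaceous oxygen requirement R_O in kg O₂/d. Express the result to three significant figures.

R_O ≈ 520 kg O₂/d

The observed yield is Y_obs = Y/(1 + k_d·θ_c) = 0.352 / (1 + 0.0410 × 19.7) = 0.352 / 1.808 = 0.1947 g VSS per g BOD_L removed.
Substrate removed = Q·(S₀ − S) = 399 m³/d × (1810 − 7.50) g/m³ = 7.19×10^5 g/d = 719.2 kg/d.
P_X = Y_obs·Q·(S₀ − S) = 0.1947 × 719.2 = 140.0 kg VSS/d.
R_O = Q·ΔS − 1.42 P_X = 719.2 − 198.9 = 520.3 kg O₂/d.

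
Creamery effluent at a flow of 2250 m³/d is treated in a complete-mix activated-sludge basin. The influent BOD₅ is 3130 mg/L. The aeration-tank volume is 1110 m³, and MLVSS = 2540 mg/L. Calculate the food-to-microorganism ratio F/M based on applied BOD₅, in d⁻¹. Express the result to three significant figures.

F/M = applied load / biomass = Q·S₀/(V·X) = 2250 × 3130 / (1110 × 2540) = 2.498 d⁻¹.

F/M ≈ 2.50 d⁻¹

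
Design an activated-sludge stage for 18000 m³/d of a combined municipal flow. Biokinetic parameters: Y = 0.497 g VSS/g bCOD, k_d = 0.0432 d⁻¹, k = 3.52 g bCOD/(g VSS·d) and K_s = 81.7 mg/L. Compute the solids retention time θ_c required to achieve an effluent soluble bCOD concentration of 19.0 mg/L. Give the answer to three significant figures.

At the target effluent, Y k S/(K_s+S) = 0.497×3.52×19.0/100.7 = 0.3301 d⁻¹.
θ_c = 1/(μ − k_d) = 1/(0.3301 − 0.0432) = 1/0.2869 = 3.486 d.

θ_c ≈ 3.49 d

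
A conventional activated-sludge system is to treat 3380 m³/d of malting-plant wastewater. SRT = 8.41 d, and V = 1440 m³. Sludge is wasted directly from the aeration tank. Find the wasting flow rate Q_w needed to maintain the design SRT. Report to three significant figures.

Q_w ≈ 171 m³/d

Wasting from the aeration tank: Q_w = V / θ_c = 1440 / 8.41 = 171.2 m³/d.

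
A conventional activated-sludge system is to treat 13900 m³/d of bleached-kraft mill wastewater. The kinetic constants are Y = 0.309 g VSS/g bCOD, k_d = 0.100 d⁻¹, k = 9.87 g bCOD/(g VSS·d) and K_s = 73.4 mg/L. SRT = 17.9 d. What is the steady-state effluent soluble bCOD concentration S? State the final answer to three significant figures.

S ≈ 3.95 mg/L

Effluent substrate depends only on kinetics and SRT: S = K_s(1 + k_d θ_c) / [θ_c(Yk − k_d) − 1] = 73.4 × (1 + 0.100 × 17.9) / [17.9 × (0.309 × 9.87 − 0.100) − 1] = 204.8 / 51.80 = 3.953 mg/L.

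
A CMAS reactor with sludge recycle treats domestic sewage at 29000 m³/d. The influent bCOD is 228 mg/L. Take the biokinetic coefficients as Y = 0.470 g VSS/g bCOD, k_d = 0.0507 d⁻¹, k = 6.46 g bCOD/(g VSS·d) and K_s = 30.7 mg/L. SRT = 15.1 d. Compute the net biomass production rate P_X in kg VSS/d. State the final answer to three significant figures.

P_X ≈ 1750 kg VSS/d

From the Monod/SRT balance for a CMAS, S = K_s·(1+k_d θ_c)/[θ_c·(Y k − k_d) − 1] = 30.7 × (1 + 0.0507 × 15.1) / [15.1 × (0.470 × 6.46 − 0.0507) − 1] = 54.20 / 44.08 = 1.230 mg/L.
Correct the yield for decay: Y_obs = Y/(1 + k_d θ_c) = 0.470 / (1 + 0.0507 × 15.1) = 0.470 / 1.766 = 0.2662.
ΔS = 228 − 1.23 = 226.8 mg/L, so the substrate removal rate is 29000 × 226.8/1000 = 6576 kg bCOD/d.
Biomass produced: P_X = Y_obs·Q·ΔS = 0.2662 × 6576 ≈ 1751 kg VSS/d.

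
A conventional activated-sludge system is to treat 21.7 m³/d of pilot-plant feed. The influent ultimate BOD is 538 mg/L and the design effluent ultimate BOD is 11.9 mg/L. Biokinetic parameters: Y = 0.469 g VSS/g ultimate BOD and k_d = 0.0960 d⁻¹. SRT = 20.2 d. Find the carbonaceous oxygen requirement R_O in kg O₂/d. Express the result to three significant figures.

The observed yield is Y_obs = Y/(1 + k_d·θ_c) = 0.469 / (1 + 0.0960 × 20.2) = 0.469 / 2.939 = 0.1596 g VSS per g ultimate BOD removed.
Mass of ultimate BOD removed per day: Q(S₀ − S) = 21.7 × 526.1 g/m³ = 11.42 kg/d.
P_X = Y_obs·Q·(S₀ − S) = 0.1596 × 11.42 = 1.822 kg VSS/d.
Carbonaceous O₂ demand = substrate oxidised − cell-mass equivalent = 11.42 − 1.42 × 1.822 = 8.830 kg O₂/d.

R_O ≈ 8.83 kg O₂/d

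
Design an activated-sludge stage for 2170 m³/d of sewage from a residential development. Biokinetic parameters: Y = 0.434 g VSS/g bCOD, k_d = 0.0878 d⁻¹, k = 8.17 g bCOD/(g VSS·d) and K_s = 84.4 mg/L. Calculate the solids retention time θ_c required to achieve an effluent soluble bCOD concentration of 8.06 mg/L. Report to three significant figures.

θ_c ≈ 4.52 d

At the target effluent, Y k S/(K_s+S) = 0.434×8.17×8.06/92.46 = 0.3091 d⁻¹.
θ_c = 1/(μ − k_d) = 1/(0.3091 − 0.0878) = 1/0.2213 = 4.519 d.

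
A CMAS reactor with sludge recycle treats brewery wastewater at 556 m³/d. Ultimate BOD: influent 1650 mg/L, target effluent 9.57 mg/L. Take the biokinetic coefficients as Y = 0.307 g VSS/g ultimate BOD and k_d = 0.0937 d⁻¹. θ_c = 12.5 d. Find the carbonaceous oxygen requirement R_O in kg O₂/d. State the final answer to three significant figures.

The observed yield is Y_obs = Y/(1 + k_d·θ_c) = 0.307 / (1 + 0.0937 × 12.5) = 0.307 / 2.171 = 0.1414 g VSS per g ultimate BOD removed.
Substrate removed = Q·(S₀ − S) = 556 m³/d × (1650 − 9.57) g/m³ = 9.12×10^5 g/d = 912.1 kg/d.
Biomass synthesised: P_X = Y_obs × 912.1 = 129.0 kg VSS/d.
Carbonaceous O₂ demand = substrate oxidised − cell-mass equivalent = 912.1 − 1.42 × 129.0 = 729.0 kg O₂/d.

R_O ≈ 729 kg O₂/d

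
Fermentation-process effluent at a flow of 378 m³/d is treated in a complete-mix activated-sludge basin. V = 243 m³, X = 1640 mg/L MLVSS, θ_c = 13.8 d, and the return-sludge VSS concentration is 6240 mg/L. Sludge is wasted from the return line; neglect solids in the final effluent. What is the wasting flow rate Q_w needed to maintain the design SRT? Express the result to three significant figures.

θ_c = V·X/(Q_w·X_r) when wasting from the recycle, so Q_w = V·X/(θ_c·X_r) = 243.0 × 1640 / (13.8 × 6240) = 4.628 m³/d.

Q_w ≈ 4.63 m³/d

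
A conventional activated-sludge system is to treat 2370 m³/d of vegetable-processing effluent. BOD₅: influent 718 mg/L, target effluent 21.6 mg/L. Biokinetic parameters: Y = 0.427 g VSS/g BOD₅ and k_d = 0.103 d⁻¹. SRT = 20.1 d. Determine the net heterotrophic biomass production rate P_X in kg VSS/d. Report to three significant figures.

Correct the yield for decay: Y_obs = Y/(1 + k_d θ_c) = 0.427 / (1 + 0.103 × 20.1) = 0.427 / 3.070 = 0.1391.
Q·(S₀ − S) = 2370 × (718 − 21.6) × 10⁻³ = 1650 kg/d removed.
So the net sludge growth is P_X = 0.1391 × 1650 = 229.5 kg VSS/d.

P_X ≈ 230 kg VSS/d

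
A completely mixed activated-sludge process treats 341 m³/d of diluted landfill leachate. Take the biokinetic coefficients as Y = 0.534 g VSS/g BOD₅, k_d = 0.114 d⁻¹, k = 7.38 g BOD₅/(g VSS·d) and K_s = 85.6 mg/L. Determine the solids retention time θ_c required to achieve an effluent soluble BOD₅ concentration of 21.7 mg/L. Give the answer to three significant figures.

θ_c ≈ 1.46 d

From 1/θ_c = Y·k·S/(K_s + S) − k_d: Y·k·S/(K_s+S) = 0.534 × 7.38 × 21.7 / (85.6 + 21.7) = 0.7970 d⁻¹.
Then 1/θ_c = μ − k_d = 0.7970 − 0.114 = 0.6830 d⁻¹, giving θ_c = 1.464 d.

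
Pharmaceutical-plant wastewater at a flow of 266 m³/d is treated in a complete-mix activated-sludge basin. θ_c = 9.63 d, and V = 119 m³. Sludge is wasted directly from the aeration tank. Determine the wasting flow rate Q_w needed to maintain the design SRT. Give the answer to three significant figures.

Wasting from the aeration tank: Q_w = V / θ_c = 119.0 / 9.63 = 12.36 m³/d.

Q_w ≈ 12.4 m³/d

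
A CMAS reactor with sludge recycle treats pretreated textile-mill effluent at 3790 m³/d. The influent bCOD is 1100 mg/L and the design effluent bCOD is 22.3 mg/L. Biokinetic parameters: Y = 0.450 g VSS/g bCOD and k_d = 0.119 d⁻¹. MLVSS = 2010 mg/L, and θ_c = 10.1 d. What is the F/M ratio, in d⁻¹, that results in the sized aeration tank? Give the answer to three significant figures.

From the SRT design equation V = Y Q (S₀−S) θ_c / [X (1 + k_d θ_c)] = 0.450 × 3790 × (1100 − 22.3) × 10.1 / [2010 × (1 + 0.119 × 10.1)] = 1.86×10^7 / 4426 = 4194 m³.
F/M = Q·S₀ / (V·X) = 3790 × 1100 / (4194 × 2010) = 0.4945 g bCOD·(g VSS·d)⁻¹.

F/M ≈ 0.494 d⁻¹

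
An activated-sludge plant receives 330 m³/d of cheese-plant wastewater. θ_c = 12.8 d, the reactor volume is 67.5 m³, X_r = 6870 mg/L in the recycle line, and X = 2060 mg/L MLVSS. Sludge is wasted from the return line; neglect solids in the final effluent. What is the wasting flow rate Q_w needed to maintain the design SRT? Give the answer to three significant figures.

Q_w ≈ 1.58 m³/d

Q_w = (V·X)/(θ_c X_r) = 67.50 × 2060 / (12.8 × 6870) = 1.581 m³/d.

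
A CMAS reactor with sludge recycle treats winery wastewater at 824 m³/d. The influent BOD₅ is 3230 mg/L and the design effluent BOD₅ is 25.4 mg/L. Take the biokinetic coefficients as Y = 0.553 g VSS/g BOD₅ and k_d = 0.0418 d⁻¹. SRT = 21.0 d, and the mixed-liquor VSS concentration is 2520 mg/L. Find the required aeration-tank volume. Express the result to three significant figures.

V ≈ 6480 m³

Steady-state biomass mass balance: V·X·(1 + k_d·θ_c) = Y·Q·(S₀ − S)·θ_c, so V = 0.553 × 824 × (3230 − 25.4) × 21.0 / [2520 × (1 + 0.0418 × 21.0)] = 3.07×10^7 / 4732 = 6480 m³.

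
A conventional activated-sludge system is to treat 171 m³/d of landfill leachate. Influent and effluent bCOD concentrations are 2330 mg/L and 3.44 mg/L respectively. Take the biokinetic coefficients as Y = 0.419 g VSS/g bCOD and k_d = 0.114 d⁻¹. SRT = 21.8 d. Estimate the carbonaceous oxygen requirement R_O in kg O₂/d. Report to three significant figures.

R_O ≈ 330 kg O₂/d

Observed yield with endogenous decay: Y_obs = Y / (1 + k_d·θ_c) = 0.419 / (1 + 0.114 × 21.8) = 0.419 / 3.485 = 0.1202 g VSS/g bCOD.
Mass of bCOD removed per day: Q(S₀ − S) = 171 × 2327 g/m³ = 397.8 kg/d.
Net sludge production P_X = 0.1202 × 397.8 = 47.83 kg VSS/d.
R_O = Q·(S₀ − S) − 1.42·P_X = 397.8 − 1.42 × 47.83 = 329.9 kg O₂/d.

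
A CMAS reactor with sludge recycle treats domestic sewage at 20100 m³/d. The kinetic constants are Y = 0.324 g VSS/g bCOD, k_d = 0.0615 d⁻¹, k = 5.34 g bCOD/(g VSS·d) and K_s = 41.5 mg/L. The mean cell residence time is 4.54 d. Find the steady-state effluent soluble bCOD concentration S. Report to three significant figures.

S ≈ 8.07 mg/L

From the Monod/SRT balance for a CMAS, S = K_s·(1+k_d θ_c)/[θ_c·(Y k − k_d) − 1] = 41.5 × (1 + 0.0615 × 4.54) / [4.54 × (0.324 × 5.34 − 0.0615) − 1] = 53.09 / 6.576 = 8.073 mg/L.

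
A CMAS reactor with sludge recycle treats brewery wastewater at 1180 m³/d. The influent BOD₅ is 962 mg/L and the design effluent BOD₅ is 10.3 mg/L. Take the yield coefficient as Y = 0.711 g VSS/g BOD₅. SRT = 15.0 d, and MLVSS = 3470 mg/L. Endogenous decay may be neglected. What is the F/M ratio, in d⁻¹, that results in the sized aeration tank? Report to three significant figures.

F/M ≈ 0.0948 d⁻¹

V·X = Y·Q·ΔS·θ_c gives V = 0.711 × 1180 × (962 − 10.3) × 15.0 / 3470 = 3452 m³.
F/M = applied load / biomass = Q·S₀/(V·X) = 1180 × 962 / (3452 × 3470) = 0.09478 d⁻¹.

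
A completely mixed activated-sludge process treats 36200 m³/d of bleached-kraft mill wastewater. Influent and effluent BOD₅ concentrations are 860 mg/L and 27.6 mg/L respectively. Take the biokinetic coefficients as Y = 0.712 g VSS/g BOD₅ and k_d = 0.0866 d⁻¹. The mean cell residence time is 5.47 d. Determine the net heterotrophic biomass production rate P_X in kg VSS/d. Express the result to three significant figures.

P_X ≈ 14600 kg VSS/d

The observed yield is Y_obs = Y/(1 + k_d·θ_c) = 0.712 / (1 + 0.0866 × 5.47) = 0.712 / 1.474 = 0.4831 g VSS per g BOD₅ removed.
Substrate removed = Q·(S₀ − S) = 36200 m³/d × (860 − 27.6) g/m³ = 3.01×10^7 g/d = 30133 kg/d.
So the net sludge growth is P_X = 0.4831 × 30133 = 14558 kg VSS/d.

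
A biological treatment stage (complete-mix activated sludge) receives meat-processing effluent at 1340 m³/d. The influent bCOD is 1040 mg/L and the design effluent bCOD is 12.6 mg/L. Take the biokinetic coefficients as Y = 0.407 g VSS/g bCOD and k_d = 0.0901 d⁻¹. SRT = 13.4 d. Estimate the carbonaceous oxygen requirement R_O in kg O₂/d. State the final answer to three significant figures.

Y_obs = Y / (1 + k_d θ_c) = 0.407 / (1 + 0.0901 × 13.4) = 0.407 / 2.207 = 0.1844.
ΔS = 1040 − 12.6 = 1027 mg/L, so the substrate removal rate is 1340 × 1027/1000 = 1377 kg bCOD/d.
Biomass synthesised: P_X = Y_obs × 1377 = 253.8 kg VSS/d.
Carbonaceous O₂ demand = substrate oxidised − cell-mass equivalent = 1377 − 1.42 × 253.8 = 1016 kg O₂/d.

R_O ≈ 1020 kg O₂/d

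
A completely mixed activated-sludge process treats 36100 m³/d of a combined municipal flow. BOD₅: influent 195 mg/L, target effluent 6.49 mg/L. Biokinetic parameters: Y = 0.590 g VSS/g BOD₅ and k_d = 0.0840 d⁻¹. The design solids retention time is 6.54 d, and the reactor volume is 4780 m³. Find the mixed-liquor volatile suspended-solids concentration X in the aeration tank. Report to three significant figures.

X = Y·Q·ΔS·θ_c / [V·(1 + k_d θ_c)] = 0.590 × 36100 × (195 − 6.49) × 6.54 / [4780 × (1 + 0.0840 × 6.54)] = 3546 mg/L.

X ≈ 3550 mg/L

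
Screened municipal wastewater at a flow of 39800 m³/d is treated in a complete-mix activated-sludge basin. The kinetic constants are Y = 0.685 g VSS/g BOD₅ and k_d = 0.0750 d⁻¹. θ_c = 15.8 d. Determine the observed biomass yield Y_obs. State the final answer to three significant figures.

The observed yield is Y_obs = Y/(1 + k_d·θ_c) = 0.685 / (1 + 0.0750 × 15.8) = 0.685 / 2.185 = 0.3135 g VSS per g BOD₅ removed.

Y_obs ≈ 0.314 g VSS/g BOD₅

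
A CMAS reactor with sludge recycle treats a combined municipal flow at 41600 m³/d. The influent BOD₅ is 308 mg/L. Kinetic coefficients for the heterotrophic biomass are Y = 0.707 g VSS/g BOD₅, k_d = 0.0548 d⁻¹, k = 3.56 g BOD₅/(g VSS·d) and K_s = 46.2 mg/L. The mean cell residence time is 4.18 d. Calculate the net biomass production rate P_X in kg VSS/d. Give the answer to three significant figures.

For a completely mixed reactor with recycle the Lawrence–McCarty relation gives S = K_s·(1 + k_d·θ_c) / [θ_c·(Y·k − k_d) − 1] = 46.2 × (1 + 0.0548 × 4.18) / [4.18 × (0.707 × 3.56 − 0.0548) − 1] = 56.78 / 9.292 = 6.111 mg/L.
Y_obs = Y / (1 + k_d θ_c) = 0.707 / (1 + 0.0548 × 4.18) = 0.707 / 1.229 = 0.5752.
ΔS = 308 − 6.11 = 301.9 mg/L, so the substrate removal rate is 41600 × 301.9/1000 = 12559 kg BOD₅/d.
Biomass produced: P_X = Y_obs·Q·ΔS = 0.5752 × 12559 ≈ 7224 kg VSS/d.

P_X ≈ 7220 kg VSS/d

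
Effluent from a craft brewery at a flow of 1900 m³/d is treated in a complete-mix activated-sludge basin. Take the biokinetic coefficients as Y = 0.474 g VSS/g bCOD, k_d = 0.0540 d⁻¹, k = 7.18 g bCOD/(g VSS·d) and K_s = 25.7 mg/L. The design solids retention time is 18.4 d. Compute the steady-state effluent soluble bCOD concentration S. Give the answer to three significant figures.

S ≈ 0.845 mg/L

From the Monod/SRT balance for a CMAS, S = K_s·(1+k_d θ_c)/[θ_c·(Y k − k_d) − 1] = 25.7 × (1 + 0.0540 × 18.4) / [18.4 × (0.474 × 7.18 − 0.0540) − 1] = 51.24 / 60.63 = 0.8451 mg/L.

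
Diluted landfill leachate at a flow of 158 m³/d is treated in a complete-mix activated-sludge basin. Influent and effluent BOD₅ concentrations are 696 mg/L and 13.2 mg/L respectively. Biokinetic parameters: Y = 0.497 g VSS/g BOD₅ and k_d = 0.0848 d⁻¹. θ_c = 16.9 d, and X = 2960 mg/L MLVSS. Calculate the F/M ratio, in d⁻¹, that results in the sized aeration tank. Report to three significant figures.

Rearranging the biomass balance for a CMAS with decay, V = Y·Q·ΔS·θ_c / [X·(1+k_d θ_c)] = 0.497 × 158 × (696 − 13.2) × 16.9 / [2960 × (1 + 0.0848 × 16.9)] = 9.06×10^5 / 7202 = 125.8 m³.
Food-to-microorganism ratio F/M = Q S₀ / (V X) = 158 × 696 / (125.8 × 2960) = 0.2953 d⁻¹.

F/M ≈ 0.295 d⁻¹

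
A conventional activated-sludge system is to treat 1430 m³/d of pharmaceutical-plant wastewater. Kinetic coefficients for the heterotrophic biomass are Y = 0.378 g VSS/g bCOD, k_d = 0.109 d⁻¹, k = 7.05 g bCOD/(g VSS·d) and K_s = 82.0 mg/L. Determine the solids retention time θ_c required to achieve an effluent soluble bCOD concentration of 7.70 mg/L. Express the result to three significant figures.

From 1/θ_c = Y·k·S/(K_s + S) − k_d: Y·k·S/(K_s+S) = 0.378 × 7.05 × 7.70 / (82.0 + 7.70) = 0.2288 d⁻¹.
1/θ_c = 0.2288 − 0.109 = 0.1198 d⁻¹, so θ_c = 8.350 d.

θ_c ≈ 8.35 d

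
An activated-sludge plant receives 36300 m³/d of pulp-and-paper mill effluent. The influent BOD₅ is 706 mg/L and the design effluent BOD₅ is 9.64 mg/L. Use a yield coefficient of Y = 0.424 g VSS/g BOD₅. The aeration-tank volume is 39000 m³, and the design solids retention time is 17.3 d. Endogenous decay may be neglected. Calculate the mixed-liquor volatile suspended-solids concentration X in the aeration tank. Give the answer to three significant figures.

From V·X = Y·Q·(S₀ − S)·θ_c (decay neglected): X = 0.424 × 36300 × (706 − 9.64) × 17.3 / 39000 = 4754 mg/L.

X ≈ 4750 mg/L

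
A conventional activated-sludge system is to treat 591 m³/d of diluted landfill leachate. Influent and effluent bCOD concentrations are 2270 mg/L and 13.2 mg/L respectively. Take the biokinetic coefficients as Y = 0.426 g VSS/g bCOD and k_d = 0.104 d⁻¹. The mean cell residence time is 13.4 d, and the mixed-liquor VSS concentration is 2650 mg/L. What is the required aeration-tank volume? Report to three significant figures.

V ≈ 1200 m³

Rearranging the biomass balance for a CMAS with decay, V = Y·Q·ΔS·θ_c / [X·(1+k_d θ_c)] = 0.426 × 591 × (2270 − 13.2) × 13.4 / [2650 × (1 + 0.104 × 13.4)] = 7.61×10^6 / 6343 = 1200 m³.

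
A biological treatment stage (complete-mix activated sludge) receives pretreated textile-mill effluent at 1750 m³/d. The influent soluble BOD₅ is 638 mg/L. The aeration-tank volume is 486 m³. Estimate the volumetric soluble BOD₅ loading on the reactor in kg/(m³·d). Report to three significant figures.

L_v ≈ 2.30 kg soluble BOD₅/(m³·d)

Applied soluble BOD₅ load per unit volume = Q·S₀/V = (1750 × 638/1000)/486.0 = 2.297 kg soluble BOD₅·m⁻³·d⁻¹.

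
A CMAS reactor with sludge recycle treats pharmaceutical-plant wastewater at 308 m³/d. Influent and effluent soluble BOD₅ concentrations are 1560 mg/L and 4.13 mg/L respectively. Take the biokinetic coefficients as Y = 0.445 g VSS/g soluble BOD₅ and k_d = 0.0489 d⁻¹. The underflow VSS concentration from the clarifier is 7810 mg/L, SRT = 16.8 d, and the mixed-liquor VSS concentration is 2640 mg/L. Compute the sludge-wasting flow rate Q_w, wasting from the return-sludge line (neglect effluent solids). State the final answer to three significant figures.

From the SRT design equation V = Y Q (S₀−S) θ_c / [X (1 + k_d θ_c)] = 0.445 × 308 × (1560 − 4.13) × 16.8 / [2640 × (1 + 0.0489 × 16.8)] = 3.58×10^6 / 4809 = 745.0 m³.
θ_c = V·X/(Q_w·X_r) when wasting from the recycle, so Q_w = V·X/(θ_c·X_r) = 745.0 × 2640 / (16.8 × 7810) = 14.99 m³/d.

Q_w ≈ 15.0 m³/d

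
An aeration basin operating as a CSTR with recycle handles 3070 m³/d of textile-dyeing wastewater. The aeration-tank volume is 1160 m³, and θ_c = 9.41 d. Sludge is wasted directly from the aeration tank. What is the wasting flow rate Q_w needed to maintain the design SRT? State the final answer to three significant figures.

Q_w ≈ 123 m³/d

Wasting from the aeration tank: Q_w = V / θ_c = 1160 / 9.41 = 123.3 m³/d.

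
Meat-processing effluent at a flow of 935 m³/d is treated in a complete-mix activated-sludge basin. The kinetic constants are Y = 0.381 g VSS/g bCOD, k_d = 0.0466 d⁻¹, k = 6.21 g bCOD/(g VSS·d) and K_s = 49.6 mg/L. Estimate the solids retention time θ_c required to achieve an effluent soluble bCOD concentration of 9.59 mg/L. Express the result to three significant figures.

From 1/θ_c = Y·k·S/(K_s + S) − k_d: Y·k·S/(K_s+S) = 0.381 × 6.21 × 9.59 / (49.6 + 9.59) = 0.3833 d⁻¹.
1/θ_c = 0.3833 − 0.0466 = 0.3367 d⁻¹, so θ_c = 2.970 d.

θ_c ≈ 2.97 d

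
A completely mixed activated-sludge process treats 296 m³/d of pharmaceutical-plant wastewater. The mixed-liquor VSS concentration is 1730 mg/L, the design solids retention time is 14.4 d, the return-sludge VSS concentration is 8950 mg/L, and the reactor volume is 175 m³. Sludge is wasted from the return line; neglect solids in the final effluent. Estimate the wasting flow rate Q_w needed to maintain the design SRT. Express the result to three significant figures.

Q_w = (V·X)/(θ_c X_r) = 175.0 × 1730 / (14.4 × 8950) = 2.349 m³/d.

Q_w ≈ 2.35 m³/d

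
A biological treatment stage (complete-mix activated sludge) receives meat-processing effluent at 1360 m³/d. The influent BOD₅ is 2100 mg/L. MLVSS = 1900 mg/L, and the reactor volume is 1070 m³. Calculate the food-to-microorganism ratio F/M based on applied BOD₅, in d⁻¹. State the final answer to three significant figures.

F/M ≈ 1.40 d⁻¹

F/M = Q·S₀ / (V·X) = 1360 × 2100 / (1070 × 1900) = 1.405 g BOD₅·(g VSS·d)⁻¹.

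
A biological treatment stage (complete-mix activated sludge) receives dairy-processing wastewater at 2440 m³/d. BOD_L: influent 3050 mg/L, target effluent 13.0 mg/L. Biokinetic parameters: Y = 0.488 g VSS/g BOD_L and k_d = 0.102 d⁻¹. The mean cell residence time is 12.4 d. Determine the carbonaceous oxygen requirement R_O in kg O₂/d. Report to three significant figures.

Observed yield with endogenous decay: Y_obs = Y / (1 + k_d·θ_c) = 0.488 / (1 + 0.102 × 12.4) = 0.488 / 2.265 = 0.2155 g VSS/g BOD_L.
Q·(S₀ − S) = 2440 × (3050 − 13.0) × 10⁻³ = 7410 kg/d removed.
Biomass synthesised: P_X = Y_obs × 7410 = 1597 kg VSS/d.
R_O = Q·ΔS − 1.42 P_X = 7410 − 2267 = 5143 kg O₂/d.

R_O ≈ 5140 kg O₂/d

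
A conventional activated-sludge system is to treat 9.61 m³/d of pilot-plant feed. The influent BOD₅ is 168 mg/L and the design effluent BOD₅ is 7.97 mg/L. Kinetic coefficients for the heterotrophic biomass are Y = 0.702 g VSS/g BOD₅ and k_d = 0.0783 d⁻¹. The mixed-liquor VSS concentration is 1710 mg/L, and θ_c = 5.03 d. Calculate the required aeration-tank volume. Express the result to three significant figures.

V ≈ 2.28 m³

Rearranging the biomass balance for a CMAS with decay, V = Y·Q·ΔS·θ_c / [X·(1+k_d θ_c)] = 0.702 × 9.61 × (168 − 7.97) × 5.03 / [1710 × (1 + 0.0783 × 5.03)] = 5.43×10^3 / 2383 = 2.278 m³.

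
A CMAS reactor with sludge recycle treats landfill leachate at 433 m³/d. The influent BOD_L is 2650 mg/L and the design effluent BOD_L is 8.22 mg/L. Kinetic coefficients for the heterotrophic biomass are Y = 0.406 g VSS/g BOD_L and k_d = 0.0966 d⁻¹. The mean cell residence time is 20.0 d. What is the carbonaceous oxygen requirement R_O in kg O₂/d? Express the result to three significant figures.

Observed yield with endogenous decay: Y_obs = Y / (1 + k_d·θ_c) = 0.406 / (1 + 0.0966 × 20.0) = 0.406 / 2.932 = 0.1385 g VSS/g BOD_L.
Mass of BOD_L removed per day: Q(S₀ − S) = 433 × 2642 g/m³ = 1144 kg/d.
P_X = Y_obs·Q·(S₀ − S) = 0.1385 × 1144 = 158.4 kg VSS/d.
R_O = Q·(S₀ − S) − 1.42·P_X = 1144 − 1.42 × 158.4 = 919.0 kg O₂/d.

R_O ≈ 919 kg O₂/d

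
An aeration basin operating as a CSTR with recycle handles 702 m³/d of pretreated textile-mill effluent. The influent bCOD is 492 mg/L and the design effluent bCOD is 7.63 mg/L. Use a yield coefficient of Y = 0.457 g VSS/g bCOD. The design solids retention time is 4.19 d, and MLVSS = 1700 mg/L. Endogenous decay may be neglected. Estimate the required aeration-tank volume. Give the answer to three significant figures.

V ≈ 383 m³

V·X = Y·Q·ΔS·θ_c gives V = 0.457 × 702 × (492 − 7.63) × 4.19 / 1700 = 383.0 m³.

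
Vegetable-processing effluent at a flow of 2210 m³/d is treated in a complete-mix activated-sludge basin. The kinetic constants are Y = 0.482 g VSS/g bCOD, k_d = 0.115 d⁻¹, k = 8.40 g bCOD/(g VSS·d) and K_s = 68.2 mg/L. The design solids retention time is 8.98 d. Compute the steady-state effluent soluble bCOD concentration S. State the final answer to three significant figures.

Effluent substrate depends only on kinetics and SRT: S = K_s(1 + k_d θ_c) / [θ_c(Yk − k_d) − 1] = 68.2 × (1 + 0.115 × 8.98) / [8.98 × (0.482 × 8.40 − 0.115) − 1] = 138.6 / 34.33 = 4.039 mg/L.

S ≈ 4.04 mg/L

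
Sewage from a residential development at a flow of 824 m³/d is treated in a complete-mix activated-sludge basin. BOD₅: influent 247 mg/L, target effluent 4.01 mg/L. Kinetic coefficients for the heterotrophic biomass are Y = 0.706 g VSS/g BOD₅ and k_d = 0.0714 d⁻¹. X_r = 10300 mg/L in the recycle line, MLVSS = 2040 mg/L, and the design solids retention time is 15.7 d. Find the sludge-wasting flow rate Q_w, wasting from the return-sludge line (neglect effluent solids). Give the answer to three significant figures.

Steady-state biomass mass balance: V·X·(1 + k_d·θ_c) = Y·Q·(S₀ − S)·θ_c, so V = 0.706 × 824 × (247 − 4.01) × 15.7 / [2040 × (1 + 0.0714 × 15.7)] = 2.22×10^6 / 4327 = 512.9 m³.
Wasting from the return line (neglecting effluent solids): Q_w = V·X / (θ_c·X_r) = 512.9 × 2040 / (15.7 × 10300) = 6.471 m³/d.

Q_w ≈ 6.47 m³/d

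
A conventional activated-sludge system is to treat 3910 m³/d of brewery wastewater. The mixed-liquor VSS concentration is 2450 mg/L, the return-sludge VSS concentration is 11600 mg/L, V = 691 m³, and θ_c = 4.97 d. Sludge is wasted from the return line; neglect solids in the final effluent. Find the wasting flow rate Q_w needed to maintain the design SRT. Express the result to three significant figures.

Q_w ≈ 29.4 m³/d

θ_c = V·X/(Q_w·X_r) when wasting from the recycle, so Q_w = V·X/(θ_c·X_r) = 691.0 × 2450 / (4.97 × 11600) = 29.36 m³/d.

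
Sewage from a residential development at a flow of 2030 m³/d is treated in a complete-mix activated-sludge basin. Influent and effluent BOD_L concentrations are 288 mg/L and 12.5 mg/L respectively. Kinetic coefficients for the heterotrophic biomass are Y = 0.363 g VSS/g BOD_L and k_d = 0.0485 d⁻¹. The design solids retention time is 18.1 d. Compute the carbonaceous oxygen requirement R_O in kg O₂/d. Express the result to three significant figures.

R_O ≈ 406 kg O₂/d

The observed yield is Y_obs = Y/(1 + k_d·θ_c) = 0.363 / (1 + 0.0485 × 18.1) = 0.363 / 1.878 = 0.1933 g VSS per g BOD_L removed.
Mass of BOD_L removed per day: Q(S₀ − S) = 2030 × 275.5 g/m³ = 559.3 kg/d.
Biomass synthesised: P_X = Y_obs × 559.3 = 108.1 kg VSS/d.
Carbonaceous O₂ demand = substrate oxidised − cell-mass equivalent = 559.3 − 1.42 × 108.1 = 405.7 kg O₂/d.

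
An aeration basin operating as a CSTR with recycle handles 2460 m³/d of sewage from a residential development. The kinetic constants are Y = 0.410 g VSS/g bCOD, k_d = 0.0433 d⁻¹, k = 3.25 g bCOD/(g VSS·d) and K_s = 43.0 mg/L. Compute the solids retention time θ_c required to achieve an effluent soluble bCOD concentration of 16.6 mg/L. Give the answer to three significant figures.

θ_c ≈ 3.05 d

At the target effluent, Y k S/(K_s+S) = 0.410×3.25×16.6/59.60 = 0.3711 d⁻¹.
1/θ_c = 0.3711 − 0.0433 = 0.3278 d⁻¹, so θ_c = 3.050 d.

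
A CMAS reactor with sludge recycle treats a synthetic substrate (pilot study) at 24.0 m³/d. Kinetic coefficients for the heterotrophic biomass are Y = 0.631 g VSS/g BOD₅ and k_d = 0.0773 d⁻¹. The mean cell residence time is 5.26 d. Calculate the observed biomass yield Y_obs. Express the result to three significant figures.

Observed yield with endogenous decay: Y_obs = Y / (1 + k_d·θ_c) = 0.631 / (1 + 0.0773 × 5.26) = 0.631 / 1.407 = 0.4486 g VSS/g BOD₅.

Y_obs ≈ 0.449 g VSS/g BOD₅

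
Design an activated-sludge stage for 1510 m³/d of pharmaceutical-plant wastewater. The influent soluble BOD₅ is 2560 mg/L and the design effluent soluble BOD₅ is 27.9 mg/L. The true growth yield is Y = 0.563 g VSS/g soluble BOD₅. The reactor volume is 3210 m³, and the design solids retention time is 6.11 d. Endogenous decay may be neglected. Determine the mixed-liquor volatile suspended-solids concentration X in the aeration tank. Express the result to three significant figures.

X ≈ 4100 mg/L

X = Y·Q·ΔS·θ_c / V = 0.563 × 1510 × (2560 − 27.9) × 6.11 / 3210 = 4097 mg/L.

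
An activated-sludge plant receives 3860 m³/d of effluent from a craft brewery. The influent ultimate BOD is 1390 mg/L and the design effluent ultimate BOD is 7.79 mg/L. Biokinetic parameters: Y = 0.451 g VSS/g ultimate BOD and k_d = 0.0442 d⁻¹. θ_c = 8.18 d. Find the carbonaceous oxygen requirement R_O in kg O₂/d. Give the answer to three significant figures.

Observed yield with endogenous decay: Y_obs = Y / (1 + k_d·θ_c) = 0.451 / (1 + 0.0442 × 8.18) = 0.451 / 1.362 = 0.3312 g VSS/g ultimate BOD.
Mass of ultimate BOD removed per day: Q(S₀ − S) = 3860 × 1382 g/m³ = 5335 kg/d.
Net sludge production P_X = 0.3312 × 5335 = 1767 kg VSS/d.
R_O = Q·(S₀ − S) − 1.42·P_X = 5335 − 1.42 × 1767 = 2826 kg O₂/d.

R_O ≈ 2830 kg O₂/d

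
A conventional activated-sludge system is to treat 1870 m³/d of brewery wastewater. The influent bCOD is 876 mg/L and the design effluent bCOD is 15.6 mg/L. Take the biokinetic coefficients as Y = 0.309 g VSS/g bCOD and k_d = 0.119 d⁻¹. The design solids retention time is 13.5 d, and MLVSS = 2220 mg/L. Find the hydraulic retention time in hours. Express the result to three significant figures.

τ ≈ 14.9 h

Steady-state biomass mass balance: V·X·(1 + k_d·θ_c) = Y·Q·(S₀ − S)·θ_c, so V = 0.309 × 1870 × (876 − 15.6) × 13.5 / [2220 × (1 + 0.119 × 13.5)] = 6.71×10^6 / 5786 = 1160 m³.
HRT = V/Q = 1160 m³ / 1870 m³·d⁻¹ = 0.6203 d × 24 = 14.89 h.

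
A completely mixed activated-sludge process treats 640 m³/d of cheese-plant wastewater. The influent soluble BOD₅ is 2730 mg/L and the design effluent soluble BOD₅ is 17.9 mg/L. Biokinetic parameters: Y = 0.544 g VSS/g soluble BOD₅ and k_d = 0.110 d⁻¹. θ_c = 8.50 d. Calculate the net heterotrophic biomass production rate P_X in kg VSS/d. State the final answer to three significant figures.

P_X ≈ 488 kg VSS/d

Y_obs = Y / (1 + k_d θ_c) = 0.544 / (1 + 0.110 × 8.50) = 0.544 / 1.935 = 0.2811.
Q·(S₀ − S) = 640 × (2730 − 17.9) × 10⁻³ = 1736 kg/d removed.
Net biomass production P_X = Y_obs × Q·(S₀ − S) = 0.2811 × 1736 = 488.0 kg VSS/d.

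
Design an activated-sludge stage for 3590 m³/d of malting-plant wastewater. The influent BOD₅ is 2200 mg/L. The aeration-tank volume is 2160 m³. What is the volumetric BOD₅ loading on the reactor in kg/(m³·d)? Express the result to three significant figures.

L_v = Q S₀ / V = 3590 × 2200 × 10⁻³ / 2160 = 3.656 kg/(m³·d).

L_v ≈ 3.66 kg BOD₅/(m³·d)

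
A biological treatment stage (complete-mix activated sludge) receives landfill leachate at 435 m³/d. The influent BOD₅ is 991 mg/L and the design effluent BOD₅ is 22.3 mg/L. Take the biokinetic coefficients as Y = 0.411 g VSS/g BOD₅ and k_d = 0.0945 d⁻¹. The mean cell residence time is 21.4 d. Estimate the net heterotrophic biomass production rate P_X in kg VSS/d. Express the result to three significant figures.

Observed yield with endogenous decay: Y_obs = Y / (1 + k_d·θ_c) = 0.411 / (1 + 0.0945 × 21.4) = 0.411 / 3.022 = 0.1360 g VSS/g BOD₅.
ΔS = 991 − 22.3 = 968.7 mg/L, so the substrate removal rate is 435 × 968.7/1000 = 421.4 kg BOD₅/d.
P_X = Y_obs · Q(S₀ − S) = 0.1360 × 421.4 = 57.30 kg VSS/d.

P_X ≈ 57.3 kg VSS/d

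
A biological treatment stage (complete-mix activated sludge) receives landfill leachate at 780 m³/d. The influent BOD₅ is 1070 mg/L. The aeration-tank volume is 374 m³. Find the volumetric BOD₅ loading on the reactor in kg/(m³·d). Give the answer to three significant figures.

L_v ≈ 2.23 kg BOD₅/(m³·d)

L_v = Q S₀ / V = 780 × 1070 × 10⁻³ / 374.0 = 2.232 kg/(m³·d).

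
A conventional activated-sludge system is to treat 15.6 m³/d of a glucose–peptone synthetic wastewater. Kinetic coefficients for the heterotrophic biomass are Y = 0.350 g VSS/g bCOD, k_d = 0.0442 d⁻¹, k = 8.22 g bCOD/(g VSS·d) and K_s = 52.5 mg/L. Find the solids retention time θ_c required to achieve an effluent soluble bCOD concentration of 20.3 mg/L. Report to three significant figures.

From 1/θ_c = Y·k·S/(K_s + S) − k_d: Y·k·S/(K_s+S) = 0.350 × 8.22 × 20.3 / (52.5 + 20.3) = 0.8022 d⁻¹.
1/θ_c = 0.8022 − 0.0442 = 0.7580 d⁻¹, so θ_c = 1.319 d.

θ_c ≈ 1.32 d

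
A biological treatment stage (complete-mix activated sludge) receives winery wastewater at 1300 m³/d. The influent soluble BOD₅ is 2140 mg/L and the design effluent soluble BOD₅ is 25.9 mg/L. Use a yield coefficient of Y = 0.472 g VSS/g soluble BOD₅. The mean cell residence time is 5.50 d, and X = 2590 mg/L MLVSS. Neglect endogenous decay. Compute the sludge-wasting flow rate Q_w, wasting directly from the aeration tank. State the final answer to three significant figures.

Q_w ≈ 501 m³/d

With k_d = 0 the design equation reduces to V = Y Q (S₀−S) θ_c / X = 0.472 × 1300 × (2140 − 25.9) × 5.50 / 2590 = 2755 m³.
With mixed-liquor wasting, θ_c = V/Q_w, so Q_w = V/θ_c = 2755/5.50 = 500.9 m³/d.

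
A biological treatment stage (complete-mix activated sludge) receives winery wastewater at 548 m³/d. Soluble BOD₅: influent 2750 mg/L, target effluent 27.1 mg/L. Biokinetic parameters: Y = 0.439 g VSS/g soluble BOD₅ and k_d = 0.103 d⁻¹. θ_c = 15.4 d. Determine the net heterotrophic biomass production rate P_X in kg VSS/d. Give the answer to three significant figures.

P_X ≈ 253 kg VSS/d

The observed yield is Y_obs = Y/(1 + k_d·θ_c) = 0.439 / (1 + 0.103 × 15.4) = 0.439 / 2.586 = 0.1697 g VSS per g soluble BOD₅ removed.
Substrate removed = Q·(S₀ − S) = 548 m³/d × (2750 − 27.1) g/m³ = 1.49×10^6 g/d = 1492 kg/d.
Net biomass production P_X = Y_obs × Q·(S₀ − S) = 0.1697 × 1492 = 253.3 kg VSS/d.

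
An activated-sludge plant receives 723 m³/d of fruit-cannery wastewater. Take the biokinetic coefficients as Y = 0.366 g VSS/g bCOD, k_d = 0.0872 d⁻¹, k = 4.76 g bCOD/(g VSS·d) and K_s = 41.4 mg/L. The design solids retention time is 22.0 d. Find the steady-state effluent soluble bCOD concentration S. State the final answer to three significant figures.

S ≈ 3.41 mg/L

Effluent substrate depends only on kinetics and SRT: S = K_s(1 + k_d θ_c) / [θ_c(Yk − k_d) − 1] = 41.4 × (1 + 0.0872 × 22.0) / [22.0 × (0.366 × 4.76 − 0.0872) − 1] = 120.8 / 35.41 = 3.412 mg/L.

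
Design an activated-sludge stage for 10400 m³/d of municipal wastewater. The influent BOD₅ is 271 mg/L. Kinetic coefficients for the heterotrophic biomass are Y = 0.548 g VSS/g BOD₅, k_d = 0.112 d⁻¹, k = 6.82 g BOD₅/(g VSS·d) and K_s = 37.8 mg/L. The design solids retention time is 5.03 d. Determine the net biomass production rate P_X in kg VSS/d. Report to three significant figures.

For a completely mixed reactor with recycle the Lawrence–McCarty relation gives S = K_s·(1 + k_d·θ_c) / [θ_c·(Y·k − k_d) − 1] = 37.8 × (1 + 0.112 × 5.03) / [5.03 × (0.548 × 6.82 − 0.112) − 1] = 59.10 / 17.24 = 3.429 mg/L.
Observed yield with endogenous decay: Y_obs = Y / (1 + k_d·θ_c) = 0.548 / (1 + 0.112 × 5.03) = 0.548 / 1.563 = 0.3505 g VSS/g BOD₅.
Q·(S₀ − S) = 10400 × (271 − 3.43) × 10⁻³ = 2783 kg/d removed.
So the net sludge growth is P_X = 0.3505 × 2783 = 975.4 kg VSS/d.

P_X ≈ 975 kg VSS/d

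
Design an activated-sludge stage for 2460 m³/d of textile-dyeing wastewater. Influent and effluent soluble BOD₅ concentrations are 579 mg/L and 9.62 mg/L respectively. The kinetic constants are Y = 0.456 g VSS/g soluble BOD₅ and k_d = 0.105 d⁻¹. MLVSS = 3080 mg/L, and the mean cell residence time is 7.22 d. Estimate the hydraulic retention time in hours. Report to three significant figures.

τ ≈ 8.31 h

Rearranging the biomass balance for a CMAS with decay, V = Y·Q·ΔS·θ_c / [X·(1+k_d θ_c)] = 0.456 × 2460 × (579 − 9.62) × 7.22 / [3080 × (1 + 0.105 × 7.22)] = 4.61×10^6 / 5415 = 851.6 m³.
τ = V/Q = 851.6/2460 = 0.3462 d, or 8.308 h.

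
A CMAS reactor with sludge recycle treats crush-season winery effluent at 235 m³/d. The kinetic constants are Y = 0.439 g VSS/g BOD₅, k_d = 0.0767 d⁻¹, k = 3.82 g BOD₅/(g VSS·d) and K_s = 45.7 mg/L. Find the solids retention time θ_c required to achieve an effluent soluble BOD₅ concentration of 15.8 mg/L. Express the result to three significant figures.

From 1/θ_c = Y·k·S/(K_s + S) − k_d: Y·k·S/(K_s+S) = 0.439 × 3.82 × 15.8 / (45.7 + 15.8) = 0.4308 d⁻¹.
1/θ_c = 0.4308 − 0.0767 = 0.3541 d⁻¹, so θ_c = 2.824 d.

θ_c ≈ 2.82 d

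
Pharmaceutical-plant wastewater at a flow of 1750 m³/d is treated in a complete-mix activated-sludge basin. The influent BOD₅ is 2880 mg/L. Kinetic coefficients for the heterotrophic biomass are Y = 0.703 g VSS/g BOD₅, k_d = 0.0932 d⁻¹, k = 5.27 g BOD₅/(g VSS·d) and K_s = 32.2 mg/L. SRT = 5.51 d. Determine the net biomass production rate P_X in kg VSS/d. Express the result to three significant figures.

For a completely mixed reactor with recycle the Lawrence–McCarty relation gives S = K_s·(1 + k_d·θ_c) / [θ_c·(Y·k − k_d) − 1] = 32.2 × (1 + 0.0932 × 5.51) / [5.51 × (0.703 × 5.27 − 0.0932) − 1] = 48.74 / 18.90 = 2.579 mg/L.
Observed yield with endogenous decay: Y_obs = Y / (1 + k_d·θ_c) = 0.703 / (1 + 0.0932 × 5.51) = 0.703 / 1.514 = 0.4645 g VSS/g BOD₅.
Q·(S₀ − S) = 1750 × (2880 − 2.58) × 10⁻³ = 5035 kg/d removed.
So the net sludge growth is P_X = 0.4645 × 5035 = 2339 kg VSS/d.

P_X ≈ 2340 kg VSS/d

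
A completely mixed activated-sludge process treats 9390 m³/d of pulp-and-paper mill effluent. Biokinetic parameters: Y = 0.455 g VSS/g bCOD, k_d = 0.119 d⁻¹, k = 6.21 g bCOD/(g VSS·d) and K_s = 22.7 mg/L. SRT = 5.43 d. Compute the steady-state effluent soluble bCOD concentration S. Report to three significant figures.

S ≈ 2.73 mg/L

From the Monod/SRT balance for a CMAS, S = K_s·(1+k_d θ_c)/[θ_c·(Y k − k_d) − 1] = 22.7 × (1 + 0.119 × 5.43) / [5.43 × (0.455 × 6.21 − 0.119) − 1] = 37.37 / 13.70 = 2.728 mg/L.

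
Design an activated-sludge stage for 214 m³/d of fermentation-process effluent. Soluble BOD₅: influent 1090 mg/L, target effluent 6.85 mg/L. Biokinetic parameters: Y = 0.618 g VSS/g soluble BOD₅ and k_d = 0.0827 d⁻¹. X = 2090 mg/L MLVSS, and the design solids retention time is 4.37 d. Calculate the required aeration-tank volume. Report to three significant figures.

V ≈ 220 m³

From the SRT design equation V = Y Q (S₀−S) θ_c / [X (1 + k_d θ_c)] = 0.618 × 214 × (1090 − 6.85) × 4.37 / [2090 × (1 + 0.0827 × 4.37)] = 6.26×10^5 / 2845 = 220.0 m³.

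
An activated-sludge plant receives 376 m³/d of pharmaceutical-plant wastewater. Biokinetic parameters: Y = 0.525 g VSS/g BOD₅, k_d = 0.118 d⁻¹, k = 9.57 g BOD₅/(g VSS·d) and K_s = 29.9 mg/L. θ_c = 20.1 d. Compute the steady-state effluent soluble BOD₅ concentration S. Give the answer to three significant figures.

Effluent substrate depends only on kinetics and SRT: S = K_s(1 + k_d θ_c) / [θ_c(Yk − k_d) − 1] = 29.9 × (1 + 0.118 × 20.1) / [20.1 × (0.525 × 9.57 − 0.118) − 1] = 100.8 / 97.62 = 1.033 mg/L.

S ≈ 1.03 mg/L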